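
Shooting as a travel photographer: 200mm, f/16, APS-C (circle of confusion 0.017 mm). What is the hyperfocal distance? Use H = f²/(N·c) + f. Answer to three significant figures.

147 m

Hyperfocal distance H = f²/(N·c) + f = 200²/(16 × 0.017) + 200 = 40000/0.272 + 200 ≈ 147258.8 mm ≈ 147 m.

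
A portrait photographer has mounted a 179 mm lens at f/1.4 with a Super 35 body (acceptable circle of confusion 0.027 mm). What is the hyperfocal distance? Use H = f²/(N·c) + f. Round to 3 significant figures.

Hyperfocal distance H = f²/(N·c) + f = 179²/(1.4 × 0.027) + 179 = 32041/0.0378 + 179 ≈ 847824.5 mm ≈ 848 m.

848 m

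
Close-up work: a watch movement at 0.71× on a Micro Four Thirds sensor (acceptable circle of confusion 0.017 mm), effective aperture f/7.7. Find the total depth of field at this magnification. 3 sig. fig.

At magnification m, DoF ≈ 2·N_eff·c/m² = 2 × 7.7 × 0.017 / 0.71² = 0.2618 / 0.5041 ≈ 0.519 mm.

0.519 mm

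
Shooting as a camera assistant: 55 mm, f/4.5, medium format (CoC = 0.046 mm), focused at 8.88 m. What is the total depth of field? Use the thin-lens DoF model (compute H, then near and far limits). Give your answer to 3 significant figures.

16.9 m

Hyperfocal distance H = f²/(N·c) + f = 55²/(4.5 × 0.046) + 55 = 3025/0.207 + 55 ≈ 14668.5 mm ≈ 14.67 m.
Near limit Dn = s·(H − f)/(H + s − 2f) = 8880 × (14668.5 − 55) / (14668.5 + 8880 − 2 × 55) = 8880 × 14613.5 / 23438.5 ≈ 5537 mm.
Far limit Df = s·(H − f)/(H − s) = 8880 × (14668.5 − 55) / (14668.5 − 8880) = 8880 × 14613.5 / 5788.5 ≈ 22418 mm.
Depth of field = Df − Dn = 22418 − 5537 ≈ 16881 mm ≈ 16.9 m.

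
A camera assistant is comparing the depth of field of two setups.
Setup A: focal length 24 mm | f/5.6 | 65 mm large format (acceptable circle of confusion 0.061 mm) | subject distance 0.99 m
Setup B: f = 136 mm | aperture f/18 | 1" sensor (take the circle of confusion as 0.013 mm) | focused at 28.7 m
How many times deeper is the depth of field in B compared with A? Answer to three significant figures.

Setup A: H = 24²/(5.6×0.061) + 24 ≈ 1710.2 mm; DoF = Df − Dn = 2317.9 − 629.4 ≈ 1688.5 mm.
Setup B: H = 136²/(18×0.013) + 136 ≈ 79178.7 mm; DoF = Df − Dn = 44940 − 21082 ≈ 23858 mm.
Ratio = 23858 / 1688.5 ≈ 14.1.

14.1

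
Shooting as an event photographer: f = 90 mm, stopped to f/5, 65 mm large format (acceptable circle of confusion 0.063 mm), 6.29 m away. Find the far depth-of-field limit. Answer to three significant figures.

Hyperfocal distance H = f²/(N·c) + f = 90²/(5 × 0.063) + 90 = 8100/0.315 + 90 ≈ 25804.3 mm ≈ 25.80 m.
Far limit Df = s·(H − f)/(H − s) = 6290 × (25804.3 − 90) / (25804.3 − 6290) = 6290 × 25714.3 / 19514.3 ≈ 8288.4 mm ≈ 8.29 m.

8.29 m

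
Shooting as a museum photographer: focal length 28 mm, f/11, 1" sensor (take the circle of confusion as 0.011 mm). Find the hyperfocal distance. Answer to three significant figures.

Hyperfocal distance H = f²/(N·c) + f = 28²/(11 × 0.011) + 28 = 784/0.121 + 28 ≈ 6507.3 mm ≈ 6.51 m.

6.51 m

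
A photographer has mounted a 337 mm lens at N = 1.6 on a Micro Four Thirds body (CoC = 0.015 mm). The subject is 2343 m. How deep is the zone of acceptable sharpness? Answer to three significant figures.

3070 m

Hyperfocal distance H = f²/(N·c) + f = 337²/(1.6 × 0.015) + 337 = 113569/0.024 + 337 ≈ 4732378.7 mm ≈ 4732 m.
Near limit Dn = s·(H − f)/(H + s − 2f) = 2343000 × (4732378.7 − 337) / (4732378.7 + 2343000 − 2 × 337) = 2343000 × 4732041.7 / 7074704.7 ≈ 1567157 mm.
Far limit Df = s·(H − f)/(H − s) = 2343000 × (4732378.7 − 337) / (4732378.7 − 2343000) = 2343000 × 4732041.7 / 2389378.7 ≈ 4640191 mm.
Depth of field = Df − Dn = 4640191 − 1567157 ≈ 3073034 mm ≈ 3070 m.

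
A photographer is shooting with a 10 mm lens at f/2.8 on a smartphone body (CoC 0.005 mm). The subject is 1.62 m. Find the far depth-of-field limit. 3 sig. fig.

Hyperfocal distance H = f²/(N·c) + f = 10²/(2.8 × 0.005) + 10 = 100/0.014 + 10 ≈ 7152.9 mm ≈ 7.153 m.
Far limit Df = s·(H − f)/(H − s) = 1620 × (7152.9 − 10) / (7152.9 − 1620) = 1620 × 7142.9 / 5532.9 ≈ 2091.4 mm ≈ 2.09 m.

2.09 m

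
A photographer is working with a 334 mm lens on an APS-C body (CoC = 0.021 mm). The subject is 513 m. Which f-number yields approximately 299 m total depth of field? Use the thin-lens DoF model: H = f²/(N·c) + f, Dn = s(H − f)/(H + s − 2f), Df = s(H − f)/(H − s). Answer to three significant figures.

f/2.80

Write h = H − f = f²/(N·c). The thin-lens limits are Dn = s·h/(h + (s−f)) and Df = s·h/(h − (s−f)), so DoF = Df − Dn = 2·s·(s−f)·h / (h² − (s−f)²).
That is a quadratic in h: DoF·h² − 2·s·(s−f)·h − DoF·(s−f)² = 0 ⇒ h = (s−f)·(s + √(s² + DoF²)) / DoF = 512666 × (513000 + √(513000² + 299000²)) / 299000 = 512666 × (513000 + 593776) / 299000 ≈ 1897680 mm.
Then N = f²/(c·h) = 334² / (0.021 × 1897680) = 111556 / 39851 ≈ 2.80.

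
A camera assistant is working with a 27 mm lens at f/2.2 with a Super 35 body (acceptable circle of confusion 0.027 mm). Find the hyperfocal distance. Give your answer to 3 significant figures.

Hyperfocal distance H = f²/(N·c) + f = 27²/(2.2 × 0.027) + 27 = 729/0.0594 + 27 ≈ 12299.7 mm ≈ 12.3 m.

12.3 m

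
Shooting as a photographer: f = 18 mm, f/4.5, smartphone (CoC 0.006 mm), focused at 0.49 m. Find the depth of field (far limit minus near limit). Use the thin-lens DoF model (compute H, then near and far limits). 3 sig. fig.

38.6 mm

Hyperfocal distance H = f²/(N·c) + f = 18²/(4.5 × 0.006) + 18 = 324/0.027 + 18 ≈ 12018.0 mm ≈ 12.02 m.
Near limit Dn = s·(H − f)/(H + s − 2f) = 490 × (12018.0 − 18) / (12018.0 + 490 − 2 × 18) = 490 × 12000.0 / 12472.0 ≈ 471.456 mm.
Far limit Df = s·(H − f)/(H − s) = 490 × (12018.0 − 18) / (12018.0 − 490) = 490 × 12000.0 / 11528.0 ≈ 510.062 mm.
Depth of field = Df − Dn = 510.062 − 471.456 ≈ 38.606 mm.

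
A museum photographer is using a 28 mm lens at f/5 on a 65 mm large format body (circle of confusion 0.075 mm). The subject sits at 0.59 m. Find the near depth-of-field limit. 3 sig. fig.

465 mm

Hyperfocal distance H = f²/(N·c) + f = 28²/(5 × 0.075) + 28 = 784/0.375 + 28 ≈ 2118.7 mm ≈ 2.119 m.
Near limit Dn = s·(H − f)/(H + s − 2f) = 590 × (2118.7 − 28) / (2118.7 + 590 − 2 × 28) = 590 × 2090.7 / 2652.7 ≈ 465.00 mm.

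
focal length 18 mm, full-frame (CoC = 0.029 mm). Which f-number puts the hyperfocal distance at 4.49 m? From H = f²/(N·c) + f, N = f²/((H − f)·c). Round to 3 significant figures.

Rearrange H = f²/(N·c) + f for N: N = f² / ((H − f)·c).
N = 18² / ((4490 − 18) × 0.029) = 324 / 129.7 ≈ 2.50.

f/2.50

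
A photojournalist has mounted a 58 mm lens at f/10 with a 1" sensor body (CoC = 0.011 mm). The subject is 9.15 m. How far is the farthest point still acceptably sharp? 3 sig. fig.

13.0 m

Hyperfocal distance H = f²/(N·c) + f = 58²/(10 × 0.011) + 58 = 3364/0.11 + 58 ≈ 30639.8 mm ≈ 30.64 m.
Far limit Df = s·(H − f)/(H − s) = 9150 × (30639.8 − 58) / (30639.8 − 9150) = 9150 × 30581.8 / 21489.8 ≈ 13021 mm ≈ 13.0 m.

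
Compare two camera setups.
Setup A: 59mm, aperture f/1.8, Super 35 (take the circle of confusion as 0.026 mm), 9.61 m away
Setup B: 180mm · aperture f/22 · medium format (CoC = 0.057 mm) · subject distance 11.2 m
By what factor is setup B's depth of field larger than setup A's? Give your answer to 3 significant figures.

Setup A: H = 59²/(1.8×0.026) + 59 ≈ 74439.3 mm; DoF = Df − Dn = 11025.8 − 8516.4 ≈ 2509.4 mm.
Setup B: H = 180²/(22×0.057) + 180 ≈ 26017.3 mm; DoF = Df − Dn = 19530 − 7851 ≈ 11679 mm.
Ratio = 11679 / 2509.4 ≈ 4.65.

4.65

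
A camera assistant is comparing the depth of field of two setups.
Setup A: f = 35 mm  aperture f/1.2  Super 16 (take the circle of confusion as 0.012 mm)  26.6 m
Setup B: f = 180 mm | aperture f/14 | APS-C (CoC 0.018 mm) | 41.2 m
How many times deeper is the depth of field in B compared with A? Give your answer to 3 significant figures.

1.59

Setup A: H = 35²/(1.2×0.012) + 35 ≈ 85104.4 mm; DoF = Df − Dn = 38678 − 20270 ≈ 18408 mm.
Setup B: H = 180²/(14×0.018) + 180 ≈ 128751.4 mm; DoF = Df − Dn = 60503 − 31235 ≈ 29268 mm.
Ratio = 29268 / 18408 ≈ 1.59.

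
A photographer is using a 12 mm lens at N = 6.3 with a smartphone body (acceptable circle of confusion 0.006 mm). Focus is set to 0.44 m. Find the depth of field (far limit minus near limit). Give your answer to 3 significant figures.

100 mm

Hyperfocal distance H = f²/(N·c) + f = 12²/(6.3 × 0.006) + 12 = 144/0.0378 + 12 ≈ 3821.5 mm ≈ 3.822 m.
Near limit Dn = s·(H − f)/(H + s − 2f) = 440 × (3821.5 − 12) / (3821.5 + 440 − 2 × 12) = 440 × 3809.5 / 4237.5 ≈ 395.56 mm.
Far limit Df = s·(H − f)/(H − s) = 440 × (3821.5 − 12) / (3821.5 − 440) = 440 × 3809.5 / 3381.5 ≈ 495.69 mm.
Depth of field = Df − Dn = 495.69 − 395.56 ≈ 100.13 mm.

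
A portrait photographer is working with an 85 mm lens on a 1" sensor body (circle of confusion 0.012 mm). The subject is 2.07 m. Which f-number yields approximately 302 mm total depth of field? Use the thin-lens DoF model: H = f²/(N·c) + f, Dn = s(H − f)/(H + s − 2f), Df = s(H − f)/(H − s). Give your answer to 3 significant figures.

Write h = H − f = f²/(N·c). The thin-lens limits are Dn = s·h/(h + (s−f)) and Df = s·h/(h − (s−f)), so DoF = Df − Dn = 2·s·(s−f)·h / (h² − (s−f)²).
That is a quadratic in h: DoF·h² − 2·s·(s−f)·h − DoF·(s−f)² = 0 ⇒ h = (s−f)·(s + √(s² + DoF²)) / DoF = 1985 × (2070 + √(2070² + 302²)) / 302 = 1985 × (2070 + 2091.91) / 302 ≈ 27356 mm.
Then N = f²/(c·h) = 85² / (0.012 × 27356) = 7225 / 328.27 ≈ 22.

f/22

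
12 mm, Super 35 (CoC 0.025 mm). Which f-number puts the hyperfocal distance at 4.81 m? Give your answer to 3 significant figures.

f/1.20

Rearrange H = f²/(N·c) + f for N: N = f² / ((H − f)·c).
N = 12² / ((4810 − 12) × 0.025) = 144 / 120.0 ≈ 1.20.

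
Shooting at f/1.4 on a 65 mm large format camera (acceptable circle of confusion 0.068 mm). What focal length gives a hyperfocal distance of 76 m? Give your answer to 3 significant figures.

From H = f²/(N·c) + f, with f ≪ H: f ≈ √(H·N·c) = √(76000 × 1.4 × 0.068) = √7235.2 ≈ 85.06 mm.
Exact: f² + N·c·f − N·c·H = 0 ⇒ f = (−N·c + √((N·c)² + 4·N·c·H))/2 = (−0.0952 + √28941)/2 ≈ 85.012 mm ≈ 85.0 mm.

85.0 mm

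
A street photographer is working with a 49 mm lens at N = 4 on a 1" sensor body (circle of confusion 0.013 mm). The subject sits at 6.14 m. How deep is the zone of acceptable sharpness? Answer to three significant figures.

1.65 m

Hyperfocal distance H = f²/(N·c) + f = 49²/(4 × 0.013) + 49 = 2401/0.052 + 49 ≈ 46222.1 mm ≈ 46.22 m.
Near limit Dn = s·(H − f)/(H + s − 2f) = 6140 × (46222.1 − 49) / (46222.1 + 6140 − 2 × 49) = 6140 × 46173.1 / 52264.1 ≈ 5424.4 mm.
Far limit Df = s·(H − f)/(H − s) = 6140 × (46222.1 − 49) / (46222.1 − 6140) = 6140 × 46173.1 / 40082.1 ≈ 7073.1 mm.
Depth of field = Df − Dn = 7073.1 − 5424.4 ≈ 1648.7 mm ≈ 1.65 m.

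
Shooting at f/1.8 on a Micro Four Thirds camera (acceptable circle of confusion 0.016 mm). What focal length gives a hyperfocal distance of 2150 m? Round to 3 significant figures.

From H = f²/(N·c) + f, with f ≪ H: f ≈ √(H·N·c) = √(2150000 × 1.8 × 0.016) = √61920 ≈ 248.8 mm.
The +f correction barely moves this — solving exactly, f² + N·c·f − N·c·H = 0 ⇒ f = (−N·c + √((N·c)² + 4·N·c·H))/2 = (−0.0288 + √247680)/2 ≈ 248.82 mm, so f ≈ 249 mm.

249 mm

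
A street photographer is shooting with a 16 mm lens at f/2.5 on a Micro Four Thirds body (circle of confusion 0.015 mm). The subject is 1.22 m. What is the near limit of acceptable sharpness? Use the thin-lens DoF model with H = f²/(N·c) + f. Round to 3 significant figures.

1.04 m

Hyperfocal distance H = f²/(N·c) + f = 16²/(2.5 × 0.015) + 16 = 256/0.0375 + 16 ≈ 6842.7 mm ≈ 6.843 m.
Near limit Dn = s·(H − f)/(H + s − 2f) = 1220 × (6842.7 − 16) / (6842.7 + 1220 − 2 × 16) = 1220 × 6826.7 / 8030.7 ≈ 1037.1 mm ≈ 1.04 m.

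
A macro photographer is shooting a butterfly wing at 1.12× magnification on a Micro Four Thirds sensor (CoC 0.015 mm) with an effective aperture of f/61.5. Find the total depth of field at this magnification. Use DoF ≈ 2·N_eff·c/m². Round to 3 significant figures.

1.47 mm

At magnification m, DoF ≈ 2·N_eff·c/m² = 2 × 61.5 × 0.015 / 1.12² = 1.845 / 1.254 ≈ 1.47 mm.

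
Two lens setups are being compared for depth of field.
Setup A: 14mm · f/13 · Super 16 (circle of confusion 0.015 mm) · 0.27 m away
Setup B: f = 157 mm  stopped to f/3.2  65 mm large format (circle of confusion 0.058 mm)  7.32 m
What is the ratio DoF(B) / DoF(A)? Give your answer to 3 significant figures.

5.38

Setup A: H = 14²/(13×0.015) + 14 ≈ 1019.1 mm; DoF = Df − Dn = 362.27 − 215.19 ≈ 147.08 mm.
Setup B: H = 157²/(3.2×0.058) + 157 ≈ 132964.1 mm; DoF = Df − Dn = 7737.31 − 6945.40 ≈ 791.91 mm.
Ratio = 791.91 / 147.08 ≈ 5.38.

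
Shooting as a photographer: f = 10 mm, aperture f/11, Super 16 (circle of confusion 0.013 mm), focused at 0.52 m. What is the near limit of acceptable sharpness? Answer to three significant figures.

Hyperfocal distance H = f²/(N·c) + f = 10²/(11 × 0.013) + 10 = 100/0.143 + 10 ≈ 709.3 mm ≈ 0.709 m.
Near limit Dn = s·(H − f)/(H + s − 2f) = 520 × (709.3 − 10) / (709.3 + 520 − 2 × 10) = 520 × 699.3 / 1209.3 ≈ 300.70 mm.

301 mm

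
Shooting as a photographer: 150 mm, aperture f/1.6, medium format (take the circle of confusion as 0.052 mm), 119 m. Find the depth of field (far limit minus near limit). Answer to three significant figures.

130 m

Hyperfocal distance H = f²/(N·c) + f = 150²/(1.6 × 0.052) + 150 = 22500/0.0832 + 150 ≈ 270582.7 mm ≈ 270.6 m.
Near limit Dn = s·(H − f)/(H + s − 2f) = 119000 × (270582.7 − 150) / (270582.7 + 119000 − 2 × 150) = 119000 × 270432.7 / 389282.7 ≈ 82669 mm.
Far limit Df = s·(H − f)/(H − s) = 119000 × (270582.7 − 150) / (270582.7 − 119000) = 119000 × 270432.7 / 151582.7 ≈ 212303 mm.
Depth of field = Df − Dn = 212303 − 82669 ≈ 129634 mm ≈ 130 m.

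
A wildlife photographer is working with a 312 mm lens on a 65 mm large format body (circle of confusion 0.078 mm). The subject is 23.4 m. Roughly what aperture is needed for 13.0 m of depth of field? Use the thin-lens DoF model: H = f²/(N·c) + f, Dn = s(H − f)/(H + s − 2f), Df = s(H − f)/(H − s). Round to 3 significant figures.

f/14

Write h = H − f = f²/(N·c). The thin-lens limits are Dn = s·h/(h + (s−f)) and Df = s·h/(h − (s−f)), so DoF = Df − Dn = 2·s·(s−f)·h / (h² − (s−f)²).
That is a quadratic in h: DoF·h² − 2·s·(s−f)·h − DoF·(s−f)² = 0 ⇒ h = (s−f)·(s + √(s² + DoF²)) / DoF = 23088 × (23400 + √(23400² + 13000²)) / 13000 = 23088 × (23400 + 26768.6) / 13000 ≈ 89100 mm.
Then N = f²/(c·h) = 312² / (0.078 × 89100) = 97344 / 6949.8 ≈ 14.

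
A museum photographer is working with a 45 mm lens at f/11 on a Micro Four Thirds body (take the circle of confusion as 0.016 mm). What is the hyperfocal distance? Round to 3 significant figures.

11.6 m

Hyperfocal distance H = f²/(N·c) + f = 45²/(11 × 0.016) + 45 = 2025/0.176 + 45 ≈ 11550.7 mm ≈ 11.6 m.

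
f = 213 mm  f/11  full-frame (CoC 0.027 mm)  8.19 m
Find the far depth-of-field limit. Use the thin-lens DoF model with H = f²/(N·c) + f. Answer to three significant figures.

8.64 m

Hyperfocal distance H = f²/(N·c) + f = 213²/(11 × 0.027) + 213 = 45369/0.297 + 213 ≈ 152970.6 mm ≈ 153.0 m.
Far limit Df = s·(H − f)/(H − s) = 8190 × (152970.6 − 213) / (152970.6 − 8190) = 8190 × 152757.6 / 144780.6 ≈ 8641.2 mm ≈ 8.64 m.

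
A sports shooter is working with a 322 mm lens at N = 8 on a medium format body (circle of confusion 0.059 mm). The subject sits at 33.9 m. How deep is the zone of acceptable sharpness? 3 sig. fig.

10.6 m

Hyperfocal distance H = f²/(N·c) + f = 322²/(8 × 0.059) + 322 = 103684/0.472 + 322 ≈ 219991.5 mm ≈ 220.0 m.
Near limit Dn = s·(H − f)/(H + s − 2f) = 33900 × (219991.5 − 322) / (219991.5 + 33900 − 2 × 322) = 33900 × 219669.5 / 253247.5 ≈ 29405 mm.
Far limit Df = s·(H − f)/(H − s) = 33900 × (219991.5 − 322) / (219991.5 − 33900) = 33900 × 219669.5 / 186091.5 ≈ 40017 mm.
Depth of field = Df − Dn = 40017 − 29405 ≈ 10612 mm ≈ 10.6 m.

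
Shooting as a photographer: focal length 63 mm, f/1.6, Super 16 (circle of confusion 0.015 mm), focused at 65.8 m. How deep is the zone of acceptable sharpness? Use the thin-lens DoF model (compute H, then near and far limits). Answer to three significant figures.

62.1 m

Hyperfocal distance H = f²/(N·c) + f = 63²/(1.6 × 0.015) + 63 = 3969/0.024 + 63 ≈ 165438.0 mm ≈ 165.4 m.
Near limit Dn = s·(H − f)/(H + s − 2f) = 65800 × (165438.0 − 63) / (165438.0 + 65800 − 2 × 63) = 65800 × 165375.0 / 231112.0 ≈ 47084 mm.
Far limit Df = s·(H − f)/(H − s) = 65800 × (165438.0 − 63) / (165438.0 − 65800) = 65800 × 165375.0 / 99638.0 ≈ 109212 mm.
Depth of field = Df − Dn = 109212 − 47084 ≈ 62128 mm ≈ 62.1 m.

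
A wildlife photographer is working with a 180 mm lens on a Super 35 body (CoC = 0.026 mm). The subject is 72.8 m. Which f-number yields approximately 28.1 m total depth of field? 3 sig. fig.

Write h = H − f = f²/(N·c). The thin-lens limits are Dn = s·h/(h + (s−f)) and Df = s·h/(h − (s−f)), so DoF = Df − Dn = 2·s·(s−f)·h / (h² − (s−f)²).
That is a quadratic in h: DoF·h² − 2·s·(s−f)·h − DoF·(s−f)² = 0 ⇒ h = (s−f)·(s + √(s² + DoF²)) / DoF = 72620 × (72800 + √(72800² + 28100²)) / 28100 = 72620 × (72800 + 78034.9) / 28100 ≈ 389809 mm.
Then N = f²/(c·h) = 180² / (0.026 × 389809) = 32400 / 10135 ≈ 3.20.

f/3.20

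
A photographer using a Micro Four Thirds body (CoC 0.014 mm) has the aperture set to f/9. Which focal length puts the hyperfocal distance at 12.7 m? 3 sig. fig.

From H = f²/(N·c) + f, with f ≪ H: f ≈ √(H·N·c) = √(12700 × 9 × 0.014) = √1600.2 ≈ 40.00 mm.
Exact: f² + N·c·f − N·c·H = 0 ⇒ f = (−N·c + √((N·c)² + 4·N·c·H))/2 = (−0.126 + √6400.8)/2 ≈ 39.940 mm ≈ 39.9 mm.

39.9 mm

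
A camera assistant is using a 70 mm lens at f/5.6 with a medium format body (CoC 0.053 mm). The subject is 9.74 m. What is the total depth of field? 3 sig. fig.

17.4 m

Hyperfocal distance H = f²/(N·c) + f = 70²/(5.6 × 0.053) + 70 = 4900/0.2968 + 70 ≈ 16579.4 mm ≈ 16.58 m.
Near limit Dn = s·(H − f)/(H + s − 2f) = 9740 × (16579.4 − 70) / (16579.4 + 9740 − 2 × 70) = 9740 × 16509.4 / 26179.4 ≈ 6142 mm.
Far limit Df = s·(H − f)/(H − s) = 9740 × (16579.4 − 70) / (16579.4 − 9740) = 9740 × 16509.4 / 6839.4 ≈ 23511 mm.
Depth of field = Df − Dn = 23511 − 6142 ≈ 17369 mm ≈ 17.4 m.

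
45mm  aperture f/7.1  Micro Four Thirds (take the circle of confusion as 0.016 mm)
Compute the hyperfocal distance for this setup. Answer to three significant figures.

Hyperfocal distance H = f²/(N·c) + f = 45²/(7.1 × 0.016) + 45 = 2025/0.1136 + 45 ≈ 17870.7 mm ≈ 17.9 m.

17.9 m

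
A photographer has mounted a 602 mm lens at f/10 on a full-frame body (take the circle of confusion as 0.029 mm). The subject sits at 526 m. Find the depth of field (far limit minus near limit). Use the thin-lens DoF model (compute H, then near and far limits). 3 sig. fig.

Hyperfocal distance H = f²/(N·c) + f = 602²/(10 × 0.029) + 602 = 362404/0.29 + 602 ≈ 1250271.0 mm ≈ 1250 m.
Near limit Dn = s·(H − f)/(H + s − 2f) = 526000 × (1250271.0 − 602) / (1250271.0 + 526000 − 2 × 602) = 526000 × 1249669.0 / 1775067.0 ≈ 370310 mm.
Far limit Df = s·(H − f)/(H − s) = 526000 × (1250271.0 − 602) / (1250271.0 − 526000) = 526000 × 1249669.0 / 724271.0 ≈ 907569 mm.
Depth of field = Df − Dn = 907569 − 370310 ≈ 537259 mm ≈ 537 m.

537 m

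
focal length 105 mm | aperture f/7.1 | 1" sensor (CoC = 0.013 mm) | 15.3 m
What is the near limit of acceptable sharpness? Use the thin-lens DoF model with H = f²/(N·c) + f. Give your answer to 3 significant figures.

Hyperfocal distance H = f²/(N·c) + f = 105²/(7.1 × 0.013) + 105 = 11025/0.0923 + 105 ≈ 119552.5 mm ≈ 119.6 m.
Near limit Dn = s·(H − f)/(H + s − 2f) = 15300 × (119552.5 − 105) / (119552.5 + 15300 − 2 × 105) = 15300 × 119447.5 / 134642.5 ≈ 13573 mm ≈ 13.6 m.

13.6 m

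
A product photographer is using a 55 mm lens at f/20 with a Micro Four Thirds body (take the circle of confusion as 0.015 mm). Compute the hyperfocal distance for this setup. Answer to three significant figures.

Hyperfocal distance H = f²/(N·c) + f = 55²/(20 × 0.015) + 55 = 3025/0.3 + 55 ≈ 10138.3 mm ≈ 10.1 m.

10.1 m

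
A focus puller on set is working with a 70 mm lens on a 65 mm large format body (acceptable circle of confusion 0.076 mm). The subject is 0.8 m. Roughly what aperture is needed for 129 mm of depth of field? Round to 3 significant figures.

f/7.08

Write h = H − f = f²/(N·c). The thin-lens limits are Dn = s·h/(h + (s−f)) and Df = s·h/(h − (s−f)), so DoF = Df − Dn = 2·s·(s−f)·h / (h² − (s−f)²).
That is a quadratic in h: DoF·h² − 2·s·(s−f)·h − DoF·(s−f)² = 0 ⇒ h = (s−f)·(s + √(s² + DoF²)) / DoF = 730 × (800 + √(800² + 129²)) / 129 = 730 × (800 + 810.334) / 129 ≈ 9112.7 mm.
Then N = f²/(c·h) = 70² / (0.076 × 9112.7) = 4900 / 692.57 ≈ 7.08.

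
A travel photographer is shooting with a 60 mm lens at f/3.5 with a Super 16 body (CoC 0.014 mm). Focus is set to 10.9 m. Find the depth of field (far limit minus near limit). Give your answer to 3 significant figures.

3.29 m

Hyperfocal distance H = f²/(N·c) + f = 60²/(3.5 × 0.014) + 60 = 3600/0.049 + 60 ≈ 73529.4 mm ≈ 73.53 m.
Near limit Dn = s·(H − f)/(H + s − 2f) = 10900 × (73529.4 − 60) / (73529.4 + 10900 − 2 × 60) = 10900 × 73469.4 / 84309.4 ≈ 9498.5 mm.
Far limit Df = s·(H − f)/(H − s) = 10900 × (73529.4 − 60) / (73529.4 − 10900) = 10900 × 73469.4 / 62629.4 ≈ 12786.6 mm.
Depth of field = Df − Dn = 12786.6 − 9498.5 ≈ 3288.1 mm ≈ 3.29 m.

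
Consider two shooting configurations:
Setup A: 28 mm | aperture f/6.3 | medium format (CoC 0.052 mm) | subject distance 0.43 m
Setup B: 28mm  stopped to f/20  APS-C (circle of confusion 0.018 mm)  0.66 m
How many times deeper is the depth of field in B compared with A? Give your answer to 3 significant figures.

Setup A: H = 28²/(6.3×0.052) + 28 ≈ 2421.2 mm; DoF = Df − Dn = 516.81 − 368.16 ≈ 148.65 mm.
Setup B: H = 28²/(20×0.018) + 28 ≈ 2205.8 mm; DoF = Df − Dn = 929.84 − 511.55 ≈ 418.29 mm.
Ratio = 418.29 / 148.65 ≈ 2.81.

2.81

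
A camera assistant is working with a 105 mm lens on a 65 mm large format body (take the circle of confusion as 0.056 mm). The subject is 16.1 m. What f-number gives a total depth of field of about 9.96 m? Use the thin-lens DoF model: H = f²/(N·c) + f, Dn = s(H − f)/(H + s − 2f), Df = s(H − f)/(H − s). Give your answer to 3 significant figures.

Write h = H − f = f²/(N·c). The thin-lens limits are Dn = s·h/(h + (s−f)) and Df = s·h/(h − (s−f)), so DoF = Df − Dn = 2·s·(s−f)·h / (h² − (s−f)²).
That is a quadratic in h: DoF·h² − 2·s·(s−f)·h − DoF·(s−f)² = 0 ⇒ h = (s−f)·(s + √(s² + DoF²)) / DoF = 15995 × (16100 + √(16100² + 9960²)) / 9960 = 15995 × (16100 + 18931.8) / 9960 ≈ 56258 mm.
Then N = f²/(c·h) = 105² / (0.056 × 56258) = 11025 / 3150.5 ≈ 3.50.

f/3.50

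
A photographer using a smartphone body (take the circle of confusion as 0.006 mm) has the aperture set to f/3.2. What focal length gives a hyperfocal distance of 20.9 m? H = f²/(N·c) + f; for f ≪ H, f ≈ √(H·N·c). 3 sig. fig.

From H = f²/(N·c) + f, with f ≪ H: f ≈ √(H·N·c) = √(20900 × 3.2 × 0.006) = √401.28 ≈ 20.03 mm.
The +f correction barely moves this — solving exactly, f² + N·c·f − N·c·H = 0 ⇒ f = (−N·c + √((N·c)² + 4·N·c·H))/2 = (−0.0192 + √1605.1)/2 ≈ 20.022 mm, so f ≈ 20.0 mm.

20.0 mm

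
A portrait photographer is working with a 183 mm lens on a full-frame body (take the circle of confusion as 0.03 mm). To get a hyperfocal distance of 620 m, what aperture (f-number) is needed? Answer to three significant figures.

f/1.80

Rearrange H = f²/(N·c) + f for N: N = f² / ((H − f)·c).
N = 183² / ((620000 − 183) × 0.03) = 33489 / 18595 ≈ 1.80.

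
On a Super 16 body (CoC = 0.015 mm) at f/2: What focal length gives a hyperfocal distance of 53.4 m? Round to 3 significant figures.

From H = f²/(N·c) + f, with f ≪ H: f ≈ √(H·N·c) = √(53400 × 2 × 0.015) = √1602.0 ≈ 40.02 mm.
The +f correction barely moves this — solving exactly, f² + N·c·f − N·c·H = 0 ⇒ f = (−N·c + √((N·c)² + 4·N·c·H))/2 = (−0.03 + √6408.0)/2 ≈ 40.010 mm, so f ≈ 40.0 mm.

40.0 mm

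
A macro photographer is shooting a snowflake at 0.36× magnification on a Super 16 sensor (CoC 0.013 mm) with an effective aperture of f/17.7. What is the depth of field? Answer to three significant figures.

At magnification m, DoF ≈ 2·N_eff·c/m² = 2 × 17.7 × 0.013 / 0.36² = 0.4602 / 0.1296 ≈ 3.55 mm.

3.55 mm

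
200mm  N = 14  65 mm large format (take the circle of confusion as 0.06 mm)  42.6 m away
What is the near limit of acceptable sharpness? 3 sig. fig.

Hyperfocal distance H = f²/(N·c) + f = 200²/(14 × 0.06) + 200 = 40000/0.84 + 200 ≈ 47819.0 mm ≈ 47.82 m.
Near limit Dn = s·(H − f)/(H + s − 2f) = 42600 × (47819.0 − 200) / (47819.0 + 42600 − 2 × 200) = 42600 × 47619.0 / 90019.0 ≈ 22535 mm ≈ 22.5 m.

22.5 m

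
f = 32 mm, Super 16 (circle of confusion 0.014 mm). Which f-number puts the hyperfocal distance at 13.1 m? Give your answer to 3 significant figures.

f/5.60

Rearrange H = f²/(N·c) + f for N: N = f² / ((H − f)·c).
N = 32² / ((13100 − 32) × 0.014) = 1024 / 183.0 ≈ 5.60.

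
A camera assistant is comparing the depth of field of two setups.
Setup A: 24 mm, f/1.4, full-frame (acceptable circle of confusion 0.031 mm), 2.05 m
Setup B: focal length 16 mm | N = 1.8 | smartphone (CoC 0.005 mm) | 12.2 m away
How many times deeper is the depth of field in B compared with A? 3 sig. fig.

Setup A: H = 24²/(1.4×0.031) + 24 ≈ 13295.9 mm; DoF = Df − Dn = 2419.32 − 1778.51 ≈ 640.81 mm.
Setup B: H = 16²/(1.8×0.005) + 16 ≈ 28460.4 mm; DoF = Df − Dn = 21341 − 8541 ≈ 12800 mm.
Ratio = 12800 / 640.81 ≈ 20.0.

20.0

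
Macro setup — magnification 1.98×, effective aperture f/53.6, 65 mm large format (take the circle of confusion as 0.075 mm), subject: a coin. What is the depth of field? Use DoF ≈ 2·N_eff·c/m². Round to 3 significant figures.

2.05 mm

At magnification m, DoF ≈ 2·N_eff·c/m² = 2 × 53.6 × 0.075 / 1.98² = 8.04 / 3.92 ≈ 2.05 mm.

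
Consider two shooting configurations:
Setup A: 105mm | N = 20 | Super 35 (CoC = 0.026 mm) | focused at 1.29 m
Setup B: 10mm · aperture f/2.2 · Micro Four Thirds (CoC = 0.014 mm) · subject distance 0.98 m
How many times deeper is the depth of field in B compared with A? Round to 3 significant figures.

4.44

Setup A: H = 105²/(20×0.026) + 105 ≈ 21306.9 mm; DoF = Df − Dn = 1366.37 − 1221.72 ≈ 144.65 mm.
Setup B: H = 10²/(2.2×0.014) + 10 ≈ 3256.8 mm; DoF = Df − Dn = 1397.52 − 754.57 ≈ 642.95 mm.
Ratio = 642.95 / 144.65 ≈ 4.44.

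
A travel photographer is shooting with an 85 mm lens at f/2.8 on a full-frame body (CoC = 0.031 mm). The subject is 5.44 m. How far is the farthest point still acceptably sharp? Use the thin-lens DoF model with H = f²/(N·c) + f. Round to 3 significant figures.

5.81 m

Hyperfocal distance H = f²/(N·c) + f = 85²/(2.8 × 0.031) + 85 = 7225/0.0868 + 85 ≈ 83322.3 mm ≈ 83.32 m.
Far limit Df = s·(H − f)/(H − s) = 5440 × (83322.3 − 85) / (83322.3 − 5440) = 5440 × 83237.3 / 77882.3 ≈ 5814.0 mm ≈ 5.81 m.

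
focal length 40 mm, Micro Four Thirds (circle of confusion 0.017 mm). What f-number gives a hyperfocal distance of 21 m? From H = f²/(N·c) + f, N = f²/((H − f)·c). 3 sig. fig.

Rearrange H = f²/(N·c) + f for N: N = f² / ((H − f)·c).
N = 40² / ((21000 − 40) × 0.017) = 1600 / 356.3 ≈ 4.49.

f/4.49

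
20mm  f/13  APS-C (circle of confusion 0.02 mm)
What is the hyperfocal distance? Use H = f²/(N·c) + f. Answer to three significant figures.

1.56 m

Hyperfocal distance H = f²/(N·c) + f = 20²/(13 × 0.02) + 20 = 400/0.26 + 20 ≈ 1558.5 mm ≈ 1.56 m.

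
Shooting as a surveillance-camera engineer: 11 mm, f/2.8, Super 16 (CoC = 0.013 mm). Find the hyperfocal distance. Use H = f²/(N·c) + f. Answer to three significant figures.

Hyperfocal distance H = f²/(N·c) + f = 11²/(2.8 × 0.013) + 11 = 121/0.0364 + 11 ≈ 3335.2 mm ≈ 3.34 m.

3.34 m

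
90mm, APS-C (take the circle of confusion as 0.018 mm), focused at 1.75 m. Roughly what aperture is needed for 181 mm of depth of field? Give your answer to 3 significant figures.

Write h = H − f = f²/(N·c). The thin-lens limits are Dn = s·h/(h + (s−f)) and Df = s·h/(h − (s−f)), so DoF = Df − Dn = 2·s·(s−f)·h / (h² − (s−f)²).
That is a quadratic in h: DoF·h² − 2·s·(s−f)·h − DoF·(s−f)² = 0 ⇒ h = (s−f)·(s + √(s² + DoF²)) / DoF = 1660 × (1750 + √(1750² + 181²)) / 181 = 1660 × (1750 + 1759.34) / 181 ≈ 32185 mm.
Then N = f²/(c·h) = 90² / (0.018 × 32185) = 8100 / 579.33 ≈ 14.

f/14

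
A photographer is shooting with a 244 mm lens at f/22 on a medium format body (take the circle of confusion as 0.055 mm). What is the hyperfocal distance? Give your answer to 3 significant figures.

Hyperfocal distance H = f²/(N·c) + f = 244²/(22 × 0.055) + 244 = 59536/1.21 + 244 ≈ 49447.3 mm ≈ 49.4 m.

49.4 m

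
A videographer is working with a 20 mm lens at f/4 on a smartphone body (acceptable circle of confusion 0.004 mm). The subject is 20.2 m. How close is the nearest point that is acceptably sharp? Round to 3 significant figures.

11.2 m

Hyperfocal distance H = f²/(N·c) + f = 20²/(4 × 0.004) + 20 = 400/0.016 + 20 ≈ 25020.0 mm ≈ 25.02 m.
Near limit Dn = s·(H − f)/(H + s − 2f) = 20200 × (25020.0 − 20) / (25020.0 + 20200 − 2 × 20) = 20200 × 25000.0 / 45180.0 ≈ 11178 mm ≈ 11.2 m.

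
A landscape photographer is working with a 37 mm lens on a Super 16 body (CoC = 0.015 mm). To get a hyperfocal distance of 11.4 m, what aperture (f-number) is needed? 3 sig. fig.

Rearrange H = f²/(N·c) + f for N: N = f² / ((H − f)·c).
N = 37² / ((11400 − 37) × 0.015) = 1369 / 170.4 ≈ 8.03.

f/8.03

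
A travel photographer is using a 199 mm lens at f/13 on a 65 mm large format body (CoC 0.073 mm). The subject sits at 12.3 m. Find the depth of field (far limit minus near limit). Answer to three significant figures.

7.79 m

Hyperfocal distance H = f²/(N·c) + f = 199²/(13 × 0.073) + 199 = 39601/0.949 + 199 ≈ 41928.2 mm ≈ 41.93 m.
Near limit Dn = s·(H − f)/(H + s − 2f) = 12300 × (41928.2 − 199) / (41928.2 + 12300 − 2 × 199) = 12300 × 41729.2 / 53830.2 ≈ 9535.0 mm.
Far limit Df = s·(H − f)/(H − s) = 12300 × (41928.2 − 199) / (41928.2 − 12300) = 12300 × 41729.2 / 29628.2 ≈ 17323.7 mm.
Depth of field = Df − Dn = 17323.7 − 9535.0 ≈ 7788.7 mm ≈ 7.79 m.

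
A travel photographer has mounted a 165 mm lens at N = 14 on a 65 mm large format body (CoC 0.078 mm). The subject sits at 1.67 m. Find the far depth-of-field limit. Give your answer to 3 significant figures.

1.78 m

Hyperfocal distance H = f²/(N·c) + f = 165²/(14 × 0.078) + 165 = 27225/1.092 + 165 ≈ 25096.3 mm ≈ 25.10 m.
Far limit Df = s·(H − f)/(H − s) = 1670 × (25096.3 − 165) / (25096.3 − 1670) = 1670 × 24931.3 / 23426.3 ≈ 1777.3 mm ≈ 1.78 m.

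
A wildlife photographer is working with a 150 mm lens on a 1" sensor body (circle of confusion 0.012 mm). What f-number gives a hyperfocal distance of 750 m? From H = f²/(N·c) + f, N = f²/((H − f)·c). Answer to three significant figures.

Rearrange H = f²/(N·c) + f for N: N = f² / ((H − f)·c).
N = 150² / ((750000 − 150) × 0.012) = 22500 / 8998 ≈ 2.50.

f/2.50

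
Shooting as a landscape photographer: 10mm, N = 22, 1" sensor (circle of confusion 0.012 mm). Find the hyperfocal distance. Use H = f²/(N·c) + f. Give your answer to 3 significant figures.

389 mm

Hyperfocal distance H = f²/(N·c) + f = 10²/(22 × 0.012) + 10 = 100/0.264 + 10 ≈ 388.8 mm ≈ 0.389 m.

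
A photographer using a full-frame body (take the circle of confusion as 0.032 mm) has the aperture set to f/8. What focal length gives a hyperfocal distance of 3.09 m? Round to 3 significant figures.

From H = f²/(N·c) + f, with f ≪ H: f ≈ √(H·N·c) = √(3090 × 8 × 0.032) = √791.04 ≈ 28.13 mm.
Exact: f² + N·c·f − N·c·H = 0 ⇒ f = (−N·c + √((N·c)² + 4·N·c·H))/2 = (−0.256 + √3164.2)/2 ≈ 27.998 mm ≈ 28.0 mm.

28.0 mm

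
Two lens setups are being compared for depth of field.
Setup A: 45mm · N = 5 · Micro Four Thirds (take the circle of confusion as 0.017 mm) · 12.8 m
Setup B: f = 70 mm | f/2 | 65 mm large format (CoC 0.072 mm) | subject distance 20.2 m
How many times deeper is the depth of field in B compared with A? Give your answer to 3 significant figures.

1.91

Setup A: H = 45²/(5×0.017) + 45 ≈ 23868.5 mm; DoF = Df − Dn = 27550 − 8337 ≈ 19213 mm.
Setup B: H = 70²/(2×0.072) + 70 ≈ 34097.8 mm; DoF = Df − Dn = 49458 − 12692 ≈ 36766 mm.
Ratio = 36766 / 19213 ≈ 1.91.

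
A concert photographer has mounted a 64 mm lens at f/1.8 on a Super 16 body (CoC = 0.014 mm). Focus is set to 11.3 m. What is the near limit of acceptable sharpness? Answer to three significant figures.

Hyperfocal distance H = f²/(N·c) + f = 64²/(1.8 × 0.014) + 64 = 4096/0.0252 + 64 ≈ 162603.7 mm ≈ 162.6 m.
Near limit Dn = s·(H − f)/(H + s − 2f) = 11300 × (162603.7 − 64) / (162603.7 + 11300 − 2 × 64) = 11300 × 162539.7 / 173775.7 ≈ 10569 mm ≈ 10.6 m.

10.6 m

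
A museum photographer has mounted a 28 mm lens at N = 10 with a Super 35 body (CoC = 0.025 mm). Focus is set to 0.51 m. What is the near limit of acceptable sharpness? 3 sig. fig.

442 mm

Hyperfocal distance H = f²/(N·c) + f = 28²/(10 × 0.025) + 28 = 784/0.25 + 28 ≈ 3164.0 mm ≈ 3.164 m.
Near limit Dn = s·(H − f)/(H + s − 2f) = 510 × (3164.0 − 28) / (3164.0 + 510 − 2 × 28) = 510 × 3136.0 / 3618.0 ≈ 442.06 mm.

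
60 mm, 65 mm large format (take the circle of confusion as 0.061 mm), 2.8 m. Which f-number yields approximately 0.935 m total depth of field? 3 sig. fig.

f/3.50

Write h = H − f = f²/(N·c). The thin-lens limits are Dn = s·h/(h + (s−f)) and Df = s·h/(h − (s−f)), so DoF = Df − Dn = 2·s·(s−f)·h / (h² − (s−f)²).
That is a quadratic in h: DoF·h² − 2·s·(s−f)·h − DoF·(s−f)² = 0 ⇒ h = (s−f)·(s + √(s² + DoF²)) / DoF = 2740 × (2800 + √(2800² + 935²)) / 935 = 2740 × (2800 + 2951.99) / 935 ≈ 16856 mm.
Then N = f²/(c·h) = 60² / (0.061 × 16856) = 3600 / 1028.2 ≈ 3.50.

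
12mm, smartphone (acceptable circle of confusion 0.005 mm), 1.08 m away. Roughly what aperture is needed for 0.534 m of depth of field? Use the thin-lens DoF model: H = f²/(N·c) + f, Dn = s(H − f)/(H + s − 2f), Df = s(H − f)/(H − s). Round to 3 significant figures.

Write h = H − f = f²/(N·c). The thin-lens limits are Dn = s·h/(h + (s−f)) and Df = s·h/(h − (s−f)), so DoF = Df − Dn = 2·s·(s−f)·h / (h² − (s−f)²).
That is a quadratic in h: DoF·h² − 2·s·(s−f)·h − DoF·(s−f)² = 0 ⇒ h = (s−f)·(s + √(s² + DoF²)) / DoF = 1068 × (1080 + √(1080² + 534²)) / 534 = 1068 × (1080 + 1204.81) / 534 ≈ 4569.6 mm.
Then N = f²/(c·h) = 12² / (0.005 × 4569.6) = 144 / 22.848 ≈ 6.30.

f/6.30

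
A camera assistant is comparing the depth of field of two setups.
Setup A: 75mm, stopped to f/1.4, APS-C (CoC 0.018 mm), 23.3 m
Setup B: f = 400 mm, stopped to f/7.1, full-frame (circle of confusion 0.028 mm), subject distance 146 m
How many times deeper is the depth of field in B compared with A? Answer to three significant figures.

11.1

Setup A: H = 75²/(1.4×0.018) + 75 ≈ 223289.3 mm; DoF = Df − Dn = 26005.9 − 21104.2 ≈ 4901.7 mm.
Setup B: H = 400²/(7.1×0.028) + 400 ≈ 805229.0 mm; DoF = Df − Dn = 178246 − 123634 ≈ 54612 mm.
Ratio = 54612 / 4901.7 ≈ 11.1.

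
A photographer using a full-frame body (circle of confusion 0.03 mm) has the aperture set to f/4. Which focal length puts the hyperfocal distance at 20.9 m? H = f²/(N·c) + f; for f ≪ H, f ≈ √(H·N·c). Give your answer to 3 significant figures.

From H = f²/(N·c) + f, with f ≪ H: f ≈ √(H·N·c) = √(20900 × 4 × 0.03) = √2508.0 ≈ 50.08 mm.
Exact: f² + N·c·f − N·c·H = 0 ⇒ f = (−N·c + √((N·c)² + 4·N·c·H))/2 = (−0.12 + √10032)/2 ≈ 50.020 mm ≈ 50.0 mm.

50.0 mm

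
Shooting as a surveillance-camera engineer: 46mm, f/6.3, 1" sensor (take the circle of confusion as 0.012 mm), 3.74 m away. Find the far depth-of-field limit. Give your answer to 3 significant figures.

Hyperfocal distance H = f²/(N·c) + f = 46²/(6.3 × 0.012) + 46 = 2116/0.0756 + 46 ≈ 28035.4 mm ≈ 28.04 m.
Far limit Df = s·(H − f)/(H − s) = 3740 × (28035.4 − 46) / (28035.4 − 3740) = 3740 × 27989.4 / 24295.4 ≈ 4308.6 mm ≈ 4.31 m.

4.31 m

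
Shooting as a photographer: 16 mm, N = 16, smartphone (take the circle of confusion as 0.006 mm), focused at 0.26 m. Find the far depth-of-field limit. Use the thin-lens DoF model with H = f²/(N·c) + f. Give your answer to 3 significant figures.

286 mm

Hyperfocal distance H = f²/(N·c) + f = 16²/(16 × 0.006) + 16 = 256/0.096 + 16 ≈ 2682.7 mm ≈ 2.683 m.
Far limit Df = s·(H − f)/(H − s) = 260 × (2682.7 − 16) / (2682.7 − 260) = 260 × 2666.7 / 2422.7 ≈ 286.19 mm.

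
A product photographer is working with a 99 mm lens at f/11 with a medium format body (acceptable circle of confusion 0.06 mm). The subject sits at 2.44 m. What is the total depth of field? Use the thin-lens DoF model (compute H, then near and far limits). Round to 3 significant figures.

0.789 m

Hyperfocal distance H = f²/(N·c) + f = 99²/(11 × 0.06) + 99 = 9801/0.66 + 99 ≈ 14949.0 mm ≈ 14.95 m.
Near limit Dn = s·(H − f)/(H + s − 2f) = 2440 × (14949.0 − 99) / (14949.0 + 2440 − 2 × 99) = 2440 × 14850.0 / 17191.0 ≈ 2107.73 mm.
Far limit Df = s·(H − f)/(H − s) = 2440 × (14949.0 − 99) / (14949.0 − 2440) = 2440 × 14850.0 / 12509.0 ≈ 2896.63 mm.
Depth of field = Df − Dn = 2896.63 − 2107.73 ≈ 788.90 mm ≈ 0.789 m.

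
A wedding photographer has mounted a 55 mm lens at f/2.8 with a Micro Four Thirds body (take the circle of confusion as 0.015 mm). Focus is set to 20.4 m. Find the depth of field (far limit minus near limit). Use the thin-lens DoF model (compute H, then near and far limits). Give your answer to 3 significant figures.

Hyperfocal distance H = f²/(N·c) + f = 55²/(2.8 × 0.015) + 55 = 3025/0.042 + 55 ≈ 72078.8 mm ≈ 72.08 m.
Near limit Dn = s·(H − f)/(H + s − 2f) = 20400 × (72078.8 − 55) / (72078.8 + 20400 − 2 × 55) = 20400 × 72023.8 / 92368.8 ≈ 15907 mm.
Far limit Df = s·(H − f)/(H − s) = 20400 × (72078.8 − 55) / (72078.8 − 20400) = 20400 × 72023.8 / 51678.8 ≈ 28431 mm.
Depth of field = Df − Dn = 28431 − 15907 ≈ 12524 mm ≈ 12.5 m.

12.5 m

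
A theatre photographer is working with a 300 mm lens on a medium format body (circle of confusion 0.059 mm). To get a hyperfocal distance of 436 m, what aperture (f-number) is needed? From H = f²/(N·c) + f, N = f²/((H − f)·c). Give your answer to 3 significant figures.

f/3.50

Rearrange H = f²/(N·c) + f for N: N = f² / ((H − f)·c).
N = 300² / ((436000 − 300) × 0.059) = 90000 / 25706 ≈ 3.50.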